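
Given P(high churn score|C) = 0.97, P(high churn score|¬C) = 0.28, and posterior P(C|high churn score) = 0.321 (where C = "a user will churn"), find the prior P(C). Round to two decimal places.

P(C) = 0.12

In odds form, posterior odds = prior odds × likelihood ratio, so prior odds = posterior odds ÷ LR.
Posterior odds = 0.321/(1−0.321) = 0.4728. LR = 0.97/0.28 = 3.4643.
Prior odds = 0.4728/3.4643 = 0.1365, so P(C) = 0.1365/(1+0.1365) ≈ 0.12.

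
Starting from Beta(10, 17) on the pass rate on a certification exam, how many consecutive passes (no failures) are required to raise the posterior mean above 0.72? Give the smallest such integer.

After k passes and 0 failures the posterior is Beta(10+k, 17), with mean (10+k)/(10+17+k).
Set (10+k)/(27+k) > 0.72 and solve: k > (0.72·27 − 10)/(1 − 0.72) = 33.714.
The smallest integer exceeding 33.714 is 34, and checking k=34: (44)/(61) = 0.7213 > 0.72.

k = 34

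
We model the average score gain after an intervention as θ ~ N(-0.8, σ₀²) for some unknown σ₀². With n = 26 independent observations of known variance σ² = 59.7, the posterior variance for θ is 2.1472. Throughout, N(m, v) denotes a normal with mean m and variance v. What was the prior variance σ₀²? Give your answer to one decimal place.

σ₀² = 33.1

Posterior precision equals prior precision plus data precision: 1/σ_n² = 1/σ₀² + n/σ².
So 1/σ₀² = 1/2.1472 − 26/59.7 = 0.465723 − 0.435511 = 0.030212.
Hence σ₀² = 1/0.030212 ≈ 33.1.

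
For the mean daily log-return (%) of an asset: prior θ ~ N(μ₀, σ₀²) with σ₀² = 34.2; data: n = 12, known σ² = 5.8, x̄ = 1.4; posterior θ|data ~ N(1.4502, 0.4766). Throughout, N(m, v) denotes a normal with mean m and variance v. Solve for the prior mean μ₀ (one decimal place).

μ₀ = 5.0

With known observation variance, the Normal–Normal posterior has precision τ_n = τ₀ + n/σ² and mean μ_n = (τ₀μ₀ + (n/σ²)x̄)/τ_n.
Here τ₀ = 1/34.2 = 0.029240 and τ_data = 12/5.8 = 2.068966, so τ_n = 2.098206.
Rearranging for μ₀: μ₀ = (μ_n·τ_n − τ_data·x̄)/τ₀ = (1.4502·2.098206 − 2.068966·1.4) / 0.029240 = 0.146266/0.029240 ≈ 5.0.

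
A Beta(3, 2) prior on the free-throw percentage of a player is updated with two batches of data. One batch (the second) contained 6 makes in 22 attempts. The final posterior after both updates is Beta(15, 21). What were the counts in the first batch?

6 makes and 3 misses

Sequential conjugate updates are equivalent to a single update on the pooled data, so total successes = posterior α − prior α and total failures = posterior β − prior β.
Total across both batches: 15−3=12 makes, 21−2=19 misses.
Subtract the second batch: 12−6=6 makes and 19−16=3 misses.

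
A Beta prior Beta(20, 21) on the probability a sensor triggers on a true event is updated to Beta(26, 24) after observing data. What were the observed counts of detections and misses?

Beta is conjugate to the binomial likelihood: posterior = Beta(a+s, b+f).
Match parameters: s=26−20=6, f=24−21=3.

6 detections and 3 misses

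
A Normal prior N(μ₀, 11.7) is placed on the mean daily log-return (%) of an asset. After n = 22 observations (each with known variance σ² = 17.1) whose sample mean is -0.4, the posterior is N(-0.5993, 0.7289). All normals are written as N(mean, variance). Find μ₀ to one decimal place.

The posterior mean is a precision-weighted average: μ_n = (τ₀μ₀ + τ_data·x̄)/(τ₀+τ_data), with τ₀=1/σ₀² and τ_data=n/σ².
Here τ₀ = 1/11.7 = 0.085470 and τ_data = 22/17.1 = 1.286550, so τ_n = 1.372020.
Rearranging for μ₀: μ₀ = (μ_n·τ_n − τ_data·x̄)/τ₀ = (-0.5993·1.372020 − 1.286550·-0.4) / 0.085470 = -0.307632/0.085470 ≈ -3.6.

μ₀ = -3.6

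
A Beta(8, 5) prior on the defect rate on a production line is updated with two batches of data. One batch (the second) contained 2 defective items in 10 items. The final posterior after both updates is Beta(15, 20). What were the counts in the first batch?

5 defective items and 7 good items

Because Beta–binomial updating is additive in the counts, the combined data contributed (α_post−α_prior, β_post−β_prior) successes and failures.
Total across both batches: 15−8=7 defective items, 20−5=15 good items.
Subtract the second batch: 7−2=5 defective items and 15−8=7 good items.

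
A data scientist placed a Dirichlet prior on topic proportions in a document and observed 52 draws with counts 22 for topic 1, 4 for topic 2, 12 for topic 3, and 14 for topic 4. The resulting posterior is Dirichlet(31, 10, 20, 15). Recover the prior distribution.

For a Dirichlet(α) prior with multinomial counts c, the posterior is Dirichlet(α + c) componentwise.
Subtract each count from the matching posterior parameter: 31−22=9, 10−4=6, 20−12=8, 15−14=1.

Dirichlet(9, 6, 8, 1)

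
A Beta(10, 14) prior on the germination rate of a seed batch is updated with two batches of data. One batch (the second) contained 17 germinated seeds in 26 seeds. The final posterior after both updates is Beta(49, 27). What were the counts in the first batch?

22 germinated seeds and 4 non-germinating seeds

Because Beta–binomial updating is additive in the counts, the combined data contributed (α_post−α_prior, β_post−β_prior) successes and failures.
Total across both batches: 49−10=39 germinated seeds, 27−14=13 non-germinating seeds.
Subtract the second batch: 39−17=22 germinated seeds and 13−9=4 non-germinating seeds.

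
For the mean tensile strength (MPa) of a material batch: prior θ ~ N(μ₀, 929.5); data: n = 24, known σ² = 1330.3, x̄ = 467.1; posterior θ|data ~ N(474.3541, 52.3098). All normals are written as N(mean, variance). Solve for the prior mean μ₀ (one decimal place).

μ₀ = 596.0

With known observation variance, the Normal–Normal posterior has precision τ_n = τ₀ + n/σ² and mean μ_n = (τ₀μ₀ + (n/σ²)x̄)/τ_n.
Here τ₀ = 1/929.5 = 0.001076 and τ_data = 24/1330.3 = 0.018041, so τ_n = 0.019117.
Rearranging for μ₀: μ₀ = (μ_n·τ_n − τ_data·x̄)/τ₀ = (474.3541·0.019117 − 0.018041·467.1) / 0.001076 = 0.641276/0.001076 ≈ 596.0.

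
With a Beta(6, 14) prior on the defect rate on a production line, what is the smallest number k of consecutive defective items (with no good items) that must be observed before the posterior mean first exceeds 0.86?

k = 81

After k defective items and 0 good items the posterior is Beta(6+k, 14), with mean (6+k)/(6+14+k).
Set (6+k)/(20+k) > 0.86 and solve: k > (0.86·20 − 6)/(1 − 0.86) = 80.000.
The smallest integer exceeding 80.000 is 81, and checking k=81: (87)/(101) = 0.8614 > 0.86.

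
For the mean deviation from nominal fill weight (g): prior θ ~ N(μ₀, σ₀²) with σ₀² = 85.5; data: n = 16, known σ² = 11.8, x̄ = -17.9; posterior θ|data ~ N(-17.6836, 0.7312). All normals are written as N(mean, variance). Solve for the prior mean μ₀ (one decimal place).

The posterior mean is a precision-weighted average: μ_n = (τ₀μ₀ + τ_data·x̄)/(τ₀+τ_data), with τ₀=1/σ₀² and τ_data=n/σ².
Here τ₀ = 1/85.5 = 0.011696 and τ_data = 16/11.8 = 1.355932, so τ_n = 1.367628.
Rearranging for μ₀: μ₀ = (μ_n·τ_n − τ_data·x̄)/τ₀ = (-17.6836·1.367628 − 1.355932·-17.9) / 0.011696 = 0.086596/0.011696 ≈ 7.4.

μ₀ = 7.4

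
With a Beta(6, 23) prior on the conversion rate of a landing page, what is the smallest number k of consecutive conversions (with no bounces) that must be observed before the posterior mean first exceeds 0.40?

k = 10

After k conversions and 0 bounces the posterior is Beta(6+k, 23), with mean (6+k)/(6+23+k).
Set (6+k)/(29+k) > 0.40 and solve: k > (0.40·29 − 6)/(1 − 0.40) = 9.333.
The smallest integer exceeding 9.333 is 10.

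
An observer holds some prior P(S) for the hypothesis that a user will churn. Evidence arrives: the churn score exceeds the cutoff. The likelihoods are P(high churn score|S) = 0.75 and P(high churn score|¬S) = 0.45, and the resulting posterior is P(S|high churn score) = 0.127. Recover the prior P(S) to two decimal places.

In odds form, posterior odds = prior odds × likelihood ratio, so prior odds = posterior odds ÷ LR.
Posterior odds = 0.127/(1−0.127) = 0.1455. LR = 0.75/0.45 = 1.6667.
Prior odds = 0.1455/1.6667 = 0.0873, so P(S) = 0.0873/(1+0.0873) ≈ 0.08.

P(S) = 0.08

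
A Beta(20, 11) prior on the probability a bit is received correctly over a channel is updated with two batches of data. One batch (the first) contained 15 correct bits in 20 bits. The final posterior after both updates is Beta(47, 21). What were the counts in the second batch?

Sequential conjugate updates are equivalent to a single update on the pooled data, so total successes = posterior α − prior α and total failures = posterior β − prior β.
Total across both batches: 47−20=27 correct bits, 21−11=10 errors.
Subtract the first batch: 27−15=12 correct bits and 10−5=5 errors.

12 correct bits and 5 errors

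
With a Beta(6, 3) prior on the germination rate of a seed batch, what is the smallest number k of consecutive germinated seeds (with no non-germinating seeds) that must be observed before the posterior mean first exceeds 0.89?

After k germinated seeds and 0 non-germinating seeds the posterior is Beta(6+k, 3), with mean (6+k)/(6+3+k).
Set (6+k)/(9+k) > 0.89 and solve: k > (0.89·9 − 6)/(1 − 0.89) = 18.273.
The smallest integer exceeding 18.273 is 19.

k = 19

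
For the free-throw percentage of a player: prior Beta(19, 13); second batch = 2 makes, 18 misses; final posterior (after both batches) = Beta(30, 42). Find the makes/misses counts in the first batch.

9 makes and 11 misses

Sequential conjugate updates are equivalent to a single update on the pooled data, so total successes = posterior α − prior α and total failures = posterior β − prior β.
Total across both batches: 30−19=11 makes, 42−13=29 misses.
Subtract the second batch: 11−2=9 makes and 29−18=11 misses.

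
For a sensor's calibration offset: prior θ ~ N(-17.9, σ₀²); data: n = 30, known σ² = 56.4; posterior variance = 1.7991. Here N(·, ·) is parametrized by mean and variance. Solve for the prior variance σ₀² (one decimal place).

σ₀² = 41.8

For the Normal–Normal model with known σ², precisions add: τ_n = τ₀ + n/σ².
So 1/σ₀² = 1/1.7991 − 30/56.4 = 0.555833 − 0.531915 = 0.023918.
Hence σ₀² = 1/0.023918 ≈ 41.8.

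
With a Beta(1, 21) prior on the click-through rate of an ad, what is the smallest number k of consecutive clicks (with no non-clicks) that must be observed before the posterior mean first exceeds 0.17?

k = 4

After k clicks and 0 non-clicks the posterior is Beta(1+k, 21), with mean (1+k)/(1+21+k).
Set (1+k)/(22+k) > 0.17 and solve: k > (0.17·22 − 1)/(1 − 0.17) = 3.301.
The smallest integer exceeding 3.301 is 4, and checking k=4: (5)/(26) = 0.1923 > 0.17.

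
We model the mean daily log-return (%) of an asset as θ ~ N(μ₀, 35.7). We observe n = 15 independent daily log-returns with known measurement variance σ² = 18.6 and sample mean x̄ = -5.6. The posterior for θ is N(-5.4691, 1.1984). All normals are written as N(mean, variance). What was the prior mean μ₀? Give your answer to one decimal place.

μ₀ = -1.7

The posterior mean is a precision-weighted average: μ_n = (τ₀μ₀ + τ_data·x̄)/(τ₀+τ_data), with τ₀=1/σ₀² and τ_data=n/σ².
Here τ₀ = 1/35.7 = 0.028011 and τ_data = 15/18.6 = 0.806452, so τ_n = 0.834463.
Rearranging for μ₀: μ₀ = (μ_n·τ_n − τ_data·x̄)/τ₀ = (-5.4691·0.834463 − 0.806452·-5.6) / 0.028011 = -0.047630/0.028011 ≈ -1.7.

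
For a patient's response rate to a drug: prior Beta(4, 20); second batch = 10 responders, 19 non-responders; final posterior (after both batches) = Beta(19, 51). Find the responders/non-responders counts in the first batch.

5 responders and 12 non-responders

Because Beta–binomial updating is additive in the counts, the combined data contributed (α_post−α_prior, β_post−β_prior) successes and failures.
Total across both batches: 19−4=15 responders, 51−20=31 non-responders.
Subtract the second batch: 15−10=5 responders and 31−19=12 non-responders.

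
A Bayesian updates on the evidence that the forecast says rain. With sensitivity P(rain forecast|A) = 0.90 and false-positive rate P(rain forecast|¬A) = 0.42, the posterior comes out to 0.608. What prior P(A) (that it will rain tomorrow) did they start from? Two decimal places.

In odds form, posterior odds = prior odds × likelihood ratio, so prior odds = posterior odds ÷ LR.
Posterior odds = 0.608/(1−0.608) = 1.5510. LR = 0.90/0.42 = 2.1429.
Prior odds = 1.5510/2.1429 = 0.7238, so P(A) = 0.7238/(1+0.7238) ≈ 0.42.

P(A) = 0.42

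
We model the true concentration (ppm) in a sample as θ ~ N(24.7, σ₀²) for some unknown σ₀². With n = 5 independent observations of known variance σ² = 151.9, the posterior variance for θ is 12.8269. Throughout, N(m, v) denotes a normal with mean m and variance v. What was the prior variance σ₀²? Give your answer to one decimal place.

σ₀² = 22.2

For the Normal–Normal model with known σ², precisions add: τ_n = τ₀ + n/σ².
So 1/σ₀² = 1/12.8269 − 5/151.9 = 0.077961 − 0.032916 = 0.045045.
Hence σ₀² = 1/0.045045 ≈ 22.2.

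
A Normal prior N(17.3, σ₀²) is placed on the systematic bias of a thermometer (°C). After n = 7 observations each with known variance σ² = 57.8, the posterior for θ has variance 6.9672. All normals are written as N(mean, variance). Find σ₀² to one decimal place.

σ₀² = 44.6

For the Normal–Normal model with known σ², precisions add: τ_n = τ₀ + n/σ².
So 1/σ₀² = 1/6.9672 − 7/57.8 = 0.143530 − 0.121107 = 0.022423.
Hence σ₀² = 1/0.022423 ≈ 44.6.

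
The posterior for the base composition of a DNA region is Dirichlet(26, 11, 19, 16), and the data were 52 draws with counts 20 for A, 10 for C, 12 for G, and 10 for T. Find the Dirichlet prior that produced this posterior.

For a Dirichlet(α) prior with multinomial counts c, the posterior is Dirichlet(α + c) componentwise.
Subtract each count from the matching posterior parameter: 26−20=6, 11−10=1, 19−12=7, 16−10=6.

Dirichlet(6, 1, 7, 6)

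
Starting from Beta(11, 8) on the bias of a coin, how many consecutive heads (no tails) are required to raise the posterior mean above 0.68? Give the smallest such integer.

k = 7

After k heads and 0 tails the posterior is Beta(11+k, 8), with mean (11+k)/(11+8+k).
Set (11+k)/(19+k) > 0.68 and solve: k > (0.68·19 − 11)/(1 − 0.68) = 6.000.
The smallest integer exceeding 6.000 is 7, and checking k=7: (18)/(26) = 0.6923 > 0.68.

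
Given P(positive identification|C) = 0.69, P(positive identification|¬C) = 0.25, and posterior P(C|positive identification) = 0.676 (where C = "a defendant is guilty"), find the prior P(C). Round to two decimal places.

P(C) = 0.43

Bayes' rule in odds form gives O(C|E) = O(C)·[P(E|C)/P(E|¬C)], hence O(C) = O(C|E)/LR.
Posterior odds = 0.676/(1−0.676) = 2.0864. LR = 0.69/0.25 = 2.7600.
Prior odds = 2.0864/2.7600 = 0.7559, so P(C) = 0.7559/(1+0.7559) ≈ 0.43.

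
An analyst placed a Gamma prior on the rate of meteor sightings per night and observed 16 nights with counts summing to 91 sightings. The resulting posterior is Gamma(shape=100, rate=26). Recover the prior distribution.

Gamma–Poisson conjugacy: posterior shape = α + Σxᵢ, posterior rate = β + n.
So α = 100 − 91 = 9 and β = 26 − 16 = 10.

Gamma(shape=9, rate=10)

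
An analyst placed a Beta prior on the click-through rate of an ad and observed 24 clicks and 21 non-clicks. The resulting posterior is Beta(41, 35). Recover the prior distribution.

Under Beta–binomial conjugacy the posterior parameters are (α+s, β+f).
So α = 41 − 24 = 17 and β = 35 − 21 = 14.

Beta(17, 14)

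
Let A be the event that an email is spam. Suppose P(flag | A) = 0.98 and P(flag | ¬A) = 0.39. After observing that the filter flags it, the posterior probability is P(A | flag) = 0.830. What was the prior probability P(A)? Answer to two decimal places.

In odds form, posterior odds = prior odds × likelihood ratio, so prior odds = posterior odds ÷ LR.
Posterior odds = 0.830/(1−0.830) = 4.8824. LR = 0.98/0.39 = 2.5128.
Prior odds = 4.8824/2.5128 = 1.9430, so P(A) = 1.9430/(1+1.9430) ≈ 0.66.

P(A) = 0.66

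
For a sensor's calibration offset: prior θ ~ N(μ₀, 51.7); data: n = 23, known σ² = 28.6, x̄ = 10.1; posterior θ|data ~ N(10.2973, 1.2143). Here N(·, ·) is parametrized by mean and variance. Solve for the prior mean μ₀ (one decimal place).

With known observation variance, the Normal–Normal posterior has precision τ_n = τ₀ + n/σ² and mean μ_n = (τ₀μ₀ + (n/σ²)x̄)/τ_n.
Here τ₀ = 1/51.7 = 0.019342 and τ_data = 23/28.6 = 0.804196, so τ_n = 0.823538.
Rearranging for μ₀: μ₀ = (μ_n·τ_n − τ_data·x̄)/τ₀ = (10.2973·0.823538 − 0.804196·10.1) / 0.019342 = 0.357838/0.019342 ≈ 18.5.

μ₀ = 18.5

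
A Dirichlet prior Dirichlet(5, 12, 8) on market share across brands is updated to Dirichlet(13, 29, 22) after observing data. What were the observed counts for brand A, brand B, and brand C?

For a Dirichlet(α) prior with multinomial counts c, the posterior is Dirichlet(α + c) componentwise.
Counts are posterior − prior componentwise: 13−5=8, 29−12=17, 22−8=14.

counts (8, 17, 14)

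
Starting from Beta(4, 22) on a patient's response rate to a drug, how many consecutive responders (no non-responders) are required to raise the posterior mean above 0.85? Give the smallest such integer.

k = 121

After k responders and 0 non-responders the posterior is Beta(4+k, 22), with mean (4+k)/(4+22+k).
Set (4+k)/(26+k) > 0.85 and solve: k > (0.85·26 − 4)/(1 − 0.85) = 120.667.
The smallest integer exceeding 120.667 is 121.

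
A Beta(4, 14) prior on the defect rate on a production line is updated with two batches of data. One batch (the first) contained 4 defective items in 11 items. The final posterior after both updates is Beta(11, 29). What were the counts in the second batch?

3 defective items and 8 good items

Because Beta–binomial updating is additive in the counts, the combined data contributed (α_post−α_prior, β_post−β_prior) successes and failures.
Total across both batches: 11−4=7 defective items, 29−14=15 good items.
Subtract the first batch: 7−4=3 defective items and 15−7=8 good items.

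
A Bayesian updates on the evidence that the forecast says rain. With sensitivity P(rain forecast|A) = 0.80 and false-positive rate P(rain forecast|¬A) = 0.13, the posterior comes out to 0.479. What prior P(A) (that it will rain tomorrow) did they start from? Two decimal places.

P(A) = 0.13

In odds form, posterior odds = prior odds × likelihood ratio, so prior odds = posterior odds ÷ LR.
Posterior odds = 0.479/(1−0.479) = 0.9194. LR = 0.80/0.13 = 6.1538.
Prior odds = 0.9194/6.1538 = 0.1494, so P(A) = 0.1494/(1+0.1494) ≈ 0.13.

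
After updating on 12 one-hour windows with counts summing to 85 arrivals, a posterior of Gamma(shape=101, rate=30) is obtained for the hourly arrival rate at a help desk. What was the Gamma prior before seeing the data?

A Gamma(α, β) prior (rate parametrization) on a Poisson rate with n observations summing to S gives posterior Gamma(α+S, β+n).
So α = 101 − 85 = 16 and β = 30 − 12 = 18.

Gamma(shape=16, rate=18)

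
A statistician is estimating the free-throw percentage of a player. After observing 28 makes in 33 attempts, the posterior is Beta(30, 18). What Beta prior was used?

Beta is conjugate to the binomial likelihood: posterior = Beta(a+s, b+f).
Subtract the data counts: 30−28=2, 18−5=13.

Beta(2, 13)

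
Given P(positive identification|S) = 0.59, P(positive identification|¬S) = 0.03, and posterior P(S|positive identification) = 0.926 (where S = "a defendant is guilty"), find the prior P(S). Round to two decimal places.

P(S) = 0.39

Bayes' rule in odds form gives O(S|E) = O(S)·[P(E|S)/P(E|¬S)], hence O(S) = O(S|E)/LR.
Posterior odds = 0.926/(1−0.926) = 12.5135. LR = 0.59/0.03 = 19.6667.
Prior odds = 12.5135/19.6667 = 0.6363, so P(S) = 0.6363/(1+0.6363) ≈ 0.39.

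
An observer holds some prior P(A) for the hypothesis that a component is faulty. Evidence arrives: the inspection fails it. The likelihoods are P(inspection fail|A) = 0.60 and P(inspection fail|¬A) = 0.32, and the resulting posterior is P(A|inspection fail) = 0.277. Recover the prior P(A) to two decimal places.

Bayes' rule in odds form gives O(A|E) = O(A)·[P(E|A)/P(E|¬A)], hence O(A) = O(A|E)/LR.
Posterior odds = 0.277/(1−0.277) = 0.3831. LR = 0.60/0.32 = 1.8750.
Prior odds = 0.3831/1.8750 = 0.2043, so P(A) = 0.2043/(1+0.2043) ≈ 0.17.

P(A) = 0.17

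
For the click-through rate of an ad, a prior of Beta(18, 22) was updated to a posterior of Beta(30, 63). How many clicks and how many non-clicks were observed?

12 clicks and 41 non-clicks

Beta is conjugate to the binomial likelihood: posterior = Beta(a+s, b+f).
Match parameters: s=30−18=12, f=63−22=41.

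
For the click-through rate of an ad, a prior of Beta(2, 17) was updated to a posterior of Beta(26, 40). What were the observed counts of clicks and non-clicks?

24 clicks and 23 non-clicks

Beta is conjugate to the binomial likelihood: posterior = Beta(α+s, β+f).
So s = 26 − 2 = 24 and f = 40 − 17 = 23.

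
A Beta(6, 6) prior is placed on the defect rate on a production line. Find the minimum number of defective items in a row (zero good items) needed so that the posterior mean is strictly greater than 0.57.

After k defective items and 0 good items the posterior is Beta(6+k, 6), with mean (6+k)/(6+6+k).
Set (6+k)/(12+k) > 0.57 and solve: k > (0.57·12 − 6)/(1 − 0.57) = 1.953.
The smallest integer exceeding 1.953 is 2, and checking k=2: (8)/(14) = 0.5714 > 0.57.

k = 2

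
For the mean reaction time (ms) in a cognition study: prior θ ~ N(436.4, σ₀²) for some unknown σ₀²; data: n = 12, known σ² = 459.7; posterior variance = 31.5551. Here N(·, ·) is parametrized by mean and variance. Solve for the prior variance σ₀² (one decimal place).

σ₀² = 179.0

For the Normal–Normal model with known σ², precisions add: τ_n = τ₀ + n/σ².
So 1/σ₀² = 1/31.5551 − 12/459.7 = 0.031691 − 0.026104 = 0.005587.
Hence σ₀² = 1/0.005587 ≈ 179.0.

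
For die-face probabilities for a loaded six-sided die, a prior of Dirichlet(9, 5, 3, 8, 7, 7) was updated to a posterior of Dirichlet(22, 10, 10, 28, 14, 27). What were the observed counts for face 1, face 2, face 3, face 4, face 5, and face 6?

counts (13, 5, 7, 20, 7, 20)

For a Dirichlet(α) prior with multinomial counts c, the posterior is Dirichlet(α + c) componentwise.
Counts are posterior − prior componentwise: 22−9=13, 10−5=5, 10−3=7, 28−8=20, 14−7=7, 27−7=20.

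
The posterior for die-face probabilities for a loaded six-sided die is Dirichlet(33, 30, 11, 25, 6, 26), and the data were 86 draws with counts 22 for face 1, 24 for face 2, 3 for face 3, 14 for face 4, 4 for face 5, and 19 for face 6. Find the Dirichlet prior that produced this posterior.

For a Dirichlet(α) prior with multinomial counts c, the posterior is Dirichlet(α + c) componentwise.
Subtract each count from the matching posterior parameter: 33−22=11, 30−24=6, 11−3=8, 25−14=11, 6−4=2, 26−19=7.

Dirichlet(11, 6, 8, 11, 2, 7)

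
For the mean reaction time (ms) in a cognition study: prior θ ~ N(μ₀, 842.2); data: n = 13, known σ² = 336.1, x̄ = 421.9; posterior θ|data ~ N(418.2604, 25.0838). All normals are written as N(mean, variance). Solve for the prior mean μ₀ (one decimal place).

μ₀ = 299.7

With known observation variance, the Normal–Normal posterior has precision τ_n = τ₀ + n/σ² and mean μ_n = (τ₀μ₀ + (n/σ²)x̄)/τ_n.
Here τ₀ = 1/842.2 = 0.001187 and τ_data = 13/336.1 = 0.038679, so τ_n = 0.039866.
Rearranging for μ₀: μ₀ = (μ_n·τ_n − τ_data·x̄)/τ₀ = (418.2604·0.039866 − 0.038679·421.9) / 0.001187 = 0.355699/0.001187 ≈ 299.7.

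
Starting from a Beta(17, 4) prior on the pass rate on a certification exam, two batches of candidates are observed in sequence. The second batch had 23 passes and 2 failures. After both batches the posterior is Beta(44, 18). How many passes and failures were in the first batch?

Because Beta–binomial updating is additive in the counts, the combined data contributed (α_post−α_prior, β_post−β_prior) successes and failures.
Total across both batches: 44−17=27 passes, 18−4=14 failures.
Subtract the second batch: 27−23=4 passes and 14−2=12 failures.

4 passes and 12 failures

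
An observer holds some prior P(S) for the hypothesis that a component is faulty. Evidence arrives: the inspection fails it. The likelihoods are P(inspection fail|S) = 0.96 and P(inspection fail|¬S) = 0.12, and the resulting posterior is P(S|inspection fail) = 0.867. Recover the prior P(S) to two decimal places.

In odds form, posterior odds = prior odds × likelihood ratio, so prior odds = posterior odds ÷ LR.
Posterior odds = 0.867/(1−0.867) = 6.5188. LR = 0.96/0.12 = 8.0000.
Prior odds = 6.5188/8.0000 = 0.8148, so P(S) = 0.8148/(1+0.8148) ≈ 0.45.

P(S) = 0.45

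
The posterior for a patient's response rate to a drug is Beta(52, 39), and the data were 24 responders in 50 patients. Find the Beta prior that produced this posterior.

Under Beta–binomial conjugacy the posterior parameters are (α+s, β+f).
So α = 52 − 24 = 28 and β = 39 − 26 = 13.

Beta(28, 13)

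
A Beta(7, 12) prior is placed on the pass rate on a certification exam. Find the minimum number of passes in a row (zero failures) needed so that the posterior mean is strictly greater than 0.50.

k = 6

After k passes and 0 failures the posterior is Beta(7+k, 12), with mean (7+k)/(7+12+k).
Set (7+k)/(19+k) > 0.50 and solve: k > (0.50·19 − 7)/(1 − 0.50) = 5.000.
The smallest integer exceeding 5.000 is 6, and checking k=6: (13)/(25) = 0.5200 > 0.50.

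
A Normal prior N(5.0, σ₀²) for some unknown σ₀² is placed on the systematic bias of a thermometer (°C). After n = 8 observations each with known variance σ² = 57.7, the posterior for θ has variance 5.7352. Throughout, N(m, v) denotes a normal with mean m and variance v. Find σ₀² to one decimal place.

σ₀² = 28.0

Posterior precision equals prior precision plus data precision: 1/σ_n² = 1/σ₀² + n/σ².
So 1/σ₀² = 1/5.7352 − 8/57.7 = 0.174362 − 0.138648 = 0.035714.
Hence σ₀² = 1/0.035714 ≈ 28.0.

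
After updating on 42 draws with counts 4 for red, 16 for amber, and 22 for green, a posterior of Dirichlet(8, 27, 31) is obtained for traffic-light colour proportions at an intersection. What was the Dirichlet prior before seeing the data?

Dirichlet(4, 11, 9)

For a Dirichlet(α) prior with multinomial counts c, the posterior is Dirichlet(α + c) componentwise.
Subtract each count from the matching posterior parameter: 8−4=4, 27−16=11, 31−22=9.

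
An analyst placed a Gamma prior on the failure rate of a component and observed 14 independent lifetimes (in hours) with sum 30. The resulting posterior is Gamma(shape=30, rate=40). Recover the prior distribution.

Gamma(shape=16, rate=10)

For an exponential likelihood with a Gamma(α, β) prior on the rate, n observations with total T give posterior Gamma(α+n, β+T).
So α = 30 − 14 = 16 and β = 40 − 30 = 10.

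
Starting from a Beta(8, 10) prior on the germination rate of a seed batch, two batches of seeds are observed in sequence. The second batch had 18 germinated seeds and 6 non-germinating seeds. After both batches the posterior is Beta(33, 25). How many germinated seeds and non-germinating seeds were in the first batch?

Sequential conjugate updates are equivalent to a single update on the pooled data, so total successes = posterior α − prior α and total failures = posterior β − prior β.
Total across both batches: 33−8=25 germinated seeds, 25−10=15 non-germinating seeds.
Subtract the second batch: 25−18=7 germinated seeds and 15−6=9 non-germinating seeds.

7 germinated seeds and 9 non-germinating seeds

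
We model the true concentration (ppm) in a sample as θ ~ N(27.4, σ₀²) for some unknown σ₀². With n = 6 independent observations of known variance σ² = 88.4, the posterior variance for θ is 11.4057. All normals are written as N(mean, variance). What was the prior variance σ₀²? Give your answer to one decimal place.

σ₀² = 50.5

For the Normal–Normal model with known σ², precisions add: τ_n = τ₀ + n/σ².
So 1/σ₀² = 1/11.4057 − 6/88.4 = 0.087675 − 0.067873 = 0.019802.
Hence σ₀² = 1/0.019802 ≈ 50.5.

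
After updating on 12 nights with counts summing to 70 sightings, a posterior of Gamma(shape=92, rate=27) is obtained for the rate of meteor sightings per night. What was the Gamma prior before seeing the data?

Gamma(shape=22, rate=15)

A Gamma(α, β) prior (rate parametrization) on a Poisson rate with n observations summing to S gives posterior Gamma(α+S, β+n).
So α = 92 − 70 = 22 and β = 27 − 12 = 15.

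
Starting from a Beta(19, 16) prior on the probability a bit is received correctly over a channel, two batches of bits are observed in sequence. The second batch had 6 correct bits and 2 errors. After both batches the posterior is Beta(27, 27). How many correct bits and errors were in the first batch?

2 correct bits and 9 errors

Sequential conjugate updates are equivalent to a single update on the pooled data, so total successes = posterior α − prior α and total failures = posterior β − prior β.
Total across both batches: 27−19=8 correct bits, 27−16=11 errors.
Subtract the second batch: 8−6=2 correct bits and 11−2=9 errors.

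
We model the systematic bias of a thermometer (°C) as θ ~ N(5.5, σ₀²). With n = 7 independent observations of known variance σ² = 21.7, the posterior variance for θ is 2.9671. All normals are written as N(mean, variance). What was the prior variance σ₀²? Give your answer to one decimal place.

For the Normal–Normal model with known σ², precisions add: τ_n = τ₀ + n/σ².
So 1/σ₀² = 1/2.9671 − 7/21.7 = 0.337029 − 0.322581 = 0.014448.
Hence σ₀² = 1/0.014448 ≈ 69.2.

σ₀² = 69.2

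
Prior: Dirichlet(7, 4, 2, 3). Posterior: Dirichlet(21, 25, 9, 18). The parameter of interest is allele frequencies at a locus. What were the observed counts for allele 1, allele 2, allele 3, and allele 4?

For a Dirichlet(α) prior with multinomial counts c, the posterior is Dirichlet(α + c) componentwise.
Counts are posterior − prior componentwise: 21−7=14, 25−4=21, 9−2=7, 18−3=15.

counts (14, 21, 7, 15)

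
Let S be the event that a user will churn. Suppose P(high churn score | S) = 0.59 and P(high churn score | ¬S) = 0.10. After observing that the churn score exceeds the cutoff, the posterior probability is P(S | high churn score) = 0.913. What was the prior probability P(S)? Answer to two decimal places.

P(S) = 0.64

In odds form, posterior odds = prior odds × likelihood ratio, so prior odds = posterior odds ÷ LR.
Posterior odds = 0.913/(1−0.913) = 10.4943. LR = 0.59/0.10 = 5.9000.
Prior odds = 10.4943/5.9000 = 1.7787, so P(S) = 1.7787/(1+1.7787) ≈ 0.64.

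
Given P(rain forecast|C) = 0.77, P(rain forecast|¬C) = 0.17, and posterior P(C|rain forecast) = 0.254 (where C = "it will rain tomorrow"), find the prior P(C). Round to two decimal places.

P(C) = 0.07

Bayes' rule in odds form gives O(C|E) = O(C)·[P(E|C)/P(E|¬C)], hence O(C) = O(C|E)/LR.
Posterior odds = 0.254/(1−0.254) = 0.3405. LR = 0.77/0.17 = 4.5294.
Prior odds = 0.3405/4.5294 = 0.0752, so P(C) = 0.0752/(1+0.0752) ≈ 0.07.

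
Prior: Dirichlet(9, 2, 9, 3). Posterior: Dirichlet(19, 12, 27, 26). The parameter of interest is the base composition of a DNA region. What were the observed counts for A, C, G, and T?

For a Dirichlet(α) prior with multinomial counts c, the posterior is Dirichlet(α + c) componentwise.
Counts are posterior − prior componentwise: 19−9=10, 12−2=10, 27−9=18, 26−3=23.

counts (10, 10, 18, 23)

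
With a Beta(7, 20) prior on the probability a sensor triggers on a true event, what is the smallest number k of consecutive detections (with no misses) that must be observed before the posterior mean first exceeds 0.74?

After k detections and 0 misses the posterior is Beta(7+k, 20), with mean (7+k)/(7+20+k).
Set (7+k)/(27+k) > 0.74 and solve: k > (0.74·27 − 7)/(1 − 0.74) = 49.923.
The smallest integer exceeding 49.923 is 50.

k = 50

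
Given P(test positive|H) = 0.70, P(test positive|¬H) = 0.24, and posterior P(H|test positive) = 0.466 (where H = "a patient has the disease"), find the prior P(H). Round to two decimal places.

Bayes' rule in odds form gives O(H|E) = O(H)·[P(E|H)/P(E|¬H)], hence O(H) = O(H|E)/LR.
Posterior odds = 0.466/(1−0.466) = 0.8727. LR = 0.70/0.24 = 2.9167.
Prior odds = 0.8727/2.9167 = 0.2992, so P(H) = 0.2992/(1+0.2992) ≈ 0.23.

P(H) = 0.23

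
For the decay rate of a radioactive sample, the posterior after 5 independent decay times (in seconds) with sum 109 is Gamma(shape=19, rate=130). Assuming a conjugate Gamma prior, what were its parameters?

For an exponential likelihood with a Gamma(α, β) prior on the rate, n observations with total T give posterior Gamma(α+n, β+T).
So α = 19 − 5 = 14 and β = 130 − 109 = 21.

Gamma(shape=14, rate=21)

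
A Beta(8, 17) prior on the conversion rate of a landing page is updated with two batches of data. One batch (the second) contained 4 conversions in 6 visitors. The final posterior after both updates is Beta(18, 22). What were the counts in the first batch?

6 conversions and 3 bounces

Sequential conjugate updates are equivalent to a single update on the pooled data, so total successes = posterior α − prior α and total failures = posterior β − prior β.
Total across both batches: 18−8=10 conversions, 22−17=5 bounces.
Subtract the second batch: 10−4=6 conversions and 5−2=3 bounces.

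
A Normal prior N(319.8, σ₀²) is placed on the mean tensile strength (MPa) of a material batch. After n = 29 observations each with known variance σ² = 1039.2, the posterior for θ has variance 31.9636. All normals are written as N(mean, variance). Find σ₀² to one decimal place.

For the Normal–Normal model with known σ², precisions add: τ_n = τ₀ + n/σ².
So 1/σ₀² = 1/31.9636 − 29/1039.2 = 0.031286 − 0.027906 = 0.003380.
Hence σ₀² = 1/0.003380 ≈ 295.9.

σ₀² = 295.9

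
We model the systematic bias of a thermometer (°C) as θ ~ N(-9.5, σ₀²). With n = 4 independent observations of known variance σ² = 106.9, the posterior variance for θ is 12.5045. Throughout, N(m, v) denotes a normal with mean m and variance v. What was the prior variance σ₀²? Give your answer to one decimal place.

σ₀² = 23.5

Posterior precision equals prior precision plus data precision: 1/σ_n² = 1/σ₀² + n/σ².
So 1/σ₀² = 1/12.5045 − 4/106.9 = 0.079971 − 0.037418 = 0.042553.
Hence σ₀² = 1/0.042553 ≈ 23.5.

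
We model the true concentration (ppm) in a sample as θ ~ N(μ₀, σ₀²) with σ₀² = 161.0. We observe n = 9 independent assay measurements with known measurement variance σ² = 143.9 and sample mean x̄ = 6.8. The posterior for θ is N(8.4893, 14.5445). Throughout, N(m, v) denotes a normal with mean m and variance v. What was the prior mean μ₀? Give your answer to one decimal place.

The posterior mean is a precision-weighted average: μ_n = (τ₀μ₀ + τ_data·x̄)/(τ₀+τ_data), with τ₀=1/σ₀² and τ_data=n/σ².
Here τ₀ = 1/161.0 = 0.006211 and τ_data = 9/143.9 = 0.062543, so τ_n = 0.068754.
Rearranging for μ₀: μ₀ = (μ_n·τ_n − τ_data·x̄)/τ₀ = (8.4893·0.068754 − 0.062543·6.8) / 0.006211 = 0.158381/0.006211 ≈ 25.5.

μ₀ = 25.5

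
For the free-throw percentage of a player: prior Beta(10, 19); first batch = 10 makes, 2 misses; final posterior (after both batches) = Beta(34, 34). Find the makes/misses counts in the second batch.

14 makes and 13 misses

Sequential conjugate updates are equivalent to a single update on the pooled data, so total successes = posterior α − prior α and total failures = posterior β − prior β.
Total across both batches: 34−10=24 makes, 34−19=15 misses.
Subtract the first batch: 24−10=14 makes and 15−2=13 misses.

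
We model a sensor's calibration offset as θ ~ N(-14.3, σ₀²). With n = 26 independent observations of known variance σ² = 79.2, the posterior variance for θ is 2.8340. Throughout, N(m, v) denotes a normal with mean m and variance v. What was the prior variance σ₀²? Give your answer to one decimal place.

Posterior precision equals prior precision plus data precision: 1/σ_n² = 1/σ₀² + n/σ².
So 1/σ₀² = 1/2.8340 − 26/79.2 = 0.352858 − 0.328283 = 0.024575.
Hence σ₀² = 1/0.024575 ≈ 40.7.

σ₀² = 40.7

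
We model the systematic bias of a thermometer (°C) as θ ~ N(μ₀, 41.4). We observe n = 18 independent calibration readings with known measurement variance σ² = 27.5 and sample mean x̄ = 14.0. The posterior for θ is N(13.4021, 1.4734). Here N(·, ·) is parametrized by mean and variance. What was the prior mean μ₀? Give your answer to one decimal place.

μ₀ = -2.8

The posterior mean is a precision-weighted average: μ_n = (τ₀μ₀ + τ_data·x̄)/(τ₀+τ_data), with τ₀=1/σ₀² and τ_data=n/σ².
Here τ₀ = 1/41.4 = 0.024155 and τ_data = 18/27.5 = 0.654545, so τ_n = 0.678700.
Rearranging for μ₀: μ₀ = (μ_n·τ_n − τ_data·x̄)/τ₀ = (13.4021·0.678700 − 0.654545·14.0) / 0.024155 = -0.067625/0.024155 ≈ -2.8.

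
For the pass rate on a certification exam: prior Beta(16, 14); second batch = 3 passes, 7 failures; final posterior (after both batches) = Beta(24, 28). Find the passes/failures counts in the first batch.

5 passes and 7 failures

Because Beta–binomial updating is additive in the counts, the combined data contributed (α_post−α_prior, β_post−β_prior) successes and failures.
Total across both batches: 24−16=8 passes, 28−14=14 failures.
Subtract the second batch: 8−3=5 passes and 14−7=7 failures.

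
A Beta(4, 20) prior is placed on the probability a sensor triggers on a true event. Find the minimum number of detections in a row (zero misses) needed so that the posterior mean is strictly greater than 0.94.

k = 310

After k detections and 0 misses the posterior is Beta(4+k, 20), with mean (4+k)/(4+20+k).
Set (4+k)/(24+k) > 0.94 and solve: k > (0.94·24 − 4)/(1 − 0.94) = 309.333.
The smallest integer exceeding 309.333 is 310, and checking k=310: (314)/(334) = 0.9401 > 0.94.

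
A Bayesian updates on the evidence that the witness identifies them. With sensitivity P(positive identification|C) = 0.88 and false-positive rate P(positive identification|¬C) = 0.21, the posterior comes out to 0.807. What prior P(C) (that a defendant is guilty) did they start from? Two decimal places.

Bayes' rule in odds form gives O(C|E) = O(C)·[P(E|C)/P(E|¬C)], hence O(C) = O(C|E)/LR.
Posterior odds = 0.807/(1−0.807) = 4.1813. LR = 0.88/0.21 = 4.1905.
Prior odds = 4.1813/4.1905 = 0.9978, so P(C) = 0.9978/(1+0.9978) ≈ 0.50.

P(C) = 0.50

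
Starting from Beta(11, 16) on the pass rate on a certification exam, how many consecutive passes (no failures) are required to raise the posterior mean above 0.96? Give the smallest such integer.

After k passes and 0 failures the posterior is Beta(11+k, 16), with mean (11+k)/(11+16+k).
Set (11+k)/(27+k) > 0.96 and solve: k > (0.96·27 − 11)/(1 − 0.96) = 373.000.
The smallest integer exceeding 373.000 is 374, and checking k=374: (385)/(401) = 0.9601 > 0.96.

k = 374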